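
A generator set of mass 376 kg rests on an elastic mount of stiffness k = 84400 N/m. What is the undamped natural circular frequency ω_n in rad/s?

ω_n = √(k/m) = √(84400/376) = √224.5 = 14.98 rad/s.

15.0 rad/s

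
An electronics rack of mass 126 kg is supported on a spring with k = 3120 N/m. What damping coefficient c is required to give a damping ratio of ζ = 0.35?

c_c = 2√(k·m) = 2√(3120 × 126) = 1254 N·s/m.
c = ζ·c_c = 0.35 × 1254 = 438.9 N·s/m.

439 N·s/m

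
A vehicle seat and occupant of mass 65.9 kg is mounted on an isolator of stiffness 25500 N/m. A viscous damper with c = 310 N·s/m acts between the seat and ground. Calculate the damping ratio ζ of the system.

ω_n = √(k/m) = √(25500/65.9) = 19.67 rad/s.
Critical damping c_c = 2√(k·m) = 2√(25500 × 65.9) = 2593 N·s/m, so ζ = c/c_c = 310/2593 = 0.1196.

0.120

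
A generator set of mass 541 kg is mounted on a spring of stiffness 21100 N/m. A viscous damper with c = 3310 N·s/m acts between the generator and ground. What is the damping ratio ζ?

0.490

ω_n = √(k/m) = √(21100/541) = 6.245 rad/s.
Critical damping c_c = 2√(k·m) = 2√(21100 × 541) = 6757 N·s/m, so ζ = c/c_c = 3310/6757 = 0.4898.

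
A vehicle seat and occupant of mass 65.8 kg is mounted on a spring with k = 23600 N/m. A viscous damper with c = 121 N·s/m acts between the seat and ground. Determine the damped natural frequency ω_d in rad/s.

18.9 rad/s

ω_n = √(k/m) = √(23600/65.8) = 18.94 rad/s.
Critical damping c_c = 2√(k·m) = 2√(23600 × 65.8) = 2492 N·s/m, so ζ = c/c_c = 121/2492 = 0.04855.
ω_d = ω_n√(1 − ζ²) = 18.94 × √(1 − 0.00236) = 18.92 rad/s.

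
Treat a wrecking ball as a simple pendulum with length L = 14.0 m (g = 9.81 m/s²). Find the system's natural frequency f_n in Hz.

For a simple pendulum ω_n = √(g/L) = √(9.81/14.0) = √0.7007 = 0.8371 rad/s.
f_n = ω_n/(2π) = 0.8371/6.283 = 0.1332 Hz.

0.133 Hz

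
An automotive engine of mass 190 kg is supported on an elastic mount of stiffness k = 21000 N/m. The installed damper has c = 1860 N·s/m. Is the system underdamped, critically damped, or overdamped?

underdamped

c_c = 2√(k·m) = 3995 N·s/m; ζ = c/c_c = 1860/3995 = 0.466.
Since ζ < 1 the system is underdamped.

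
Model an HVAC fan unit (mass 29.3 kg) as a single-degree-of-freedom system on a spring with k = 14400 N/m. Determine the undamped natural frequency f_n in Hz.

3.53 Hz

ω_n = √(k/m) = √(14400/29.3) = √491.5 = 22.17 rad/s.
f_n = ω_n/(2π) = 22.17/6.283 = 3.528 Hz.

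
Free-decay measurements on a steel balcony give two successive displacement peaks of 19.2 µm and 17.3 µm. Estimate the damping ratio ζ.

Logarithmic decrement δ = (1/n)·ln(x₀/x_n) = (1/1)·ln(19.2/17.3) = (1/1)·ln(1.110) = 0.1042.
ζ = δ/√(4π² + δ²) = 0.1042/√(39.48 + 0.0109) = 0.1042/6.284 = 0.01658.

0.0166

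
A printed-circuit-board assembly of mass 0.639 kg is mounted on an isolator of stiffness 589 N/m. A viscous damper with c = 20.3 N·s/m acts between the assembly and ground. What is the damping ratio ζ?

ω_n = √(k/m) = √(589.0/0.639) = 30.36 rad/s.
Critical damping c_c = 2√(k·m) = 2√(589.0 × 0.639) = 38.80 N·s/m, so ζ = c/c_c = 20.3/38.80 = 0.5232.

0.523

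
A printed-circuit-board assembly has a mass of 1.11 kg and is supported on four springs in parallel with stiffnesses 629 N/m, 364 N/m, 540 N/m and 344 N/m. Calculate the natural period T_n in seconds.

0.153 s

Parallel springs add: k_eq = 629 + 364 + 540 + 344 = 1877 N/m.
ω_n = √(k_eq/m) = √(1877/1.11) = √1691 = 41.12 rad/s.
T_n = 2π/ω_n = 6.283/41.12 = 0.1528 s.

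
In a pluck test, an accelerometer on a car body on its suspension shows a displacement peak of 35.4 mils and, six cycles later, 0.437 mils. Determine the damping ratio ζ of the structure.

Logarithmic decrement δ = (1/n)·ln(x₀/x_n) = (1/6)·ln(35.4/0.437) = (1/6)·ln(81.01) = 0.7324.
ζ = δ/√(4π² + δ²) = 0.7324/√(39.48 + 0.536) = 0.7324/6.326 = 0.1158.

0.116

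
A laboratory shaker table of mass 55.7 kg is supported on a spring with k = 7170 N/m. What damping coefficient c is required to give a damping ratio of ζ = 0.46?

581 N·s/m

c_c = 2√(k·m) = 2√(7170 × 55.7) = 1264 N·s/m.
c = ζ·c_c = 0.46 × 1264 = 581.4 N·s/m.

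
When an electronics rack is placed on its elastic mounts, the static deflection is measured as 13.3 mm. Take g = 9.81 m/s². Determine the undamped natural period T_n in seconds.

ω_n = √(g/δ_st) = √(9.81/0.0133) = √737.6 = 27.16 rad/s.
T_n = 2π/ω_n = 6.283/27.16 = 0.2314 s.

0.231 s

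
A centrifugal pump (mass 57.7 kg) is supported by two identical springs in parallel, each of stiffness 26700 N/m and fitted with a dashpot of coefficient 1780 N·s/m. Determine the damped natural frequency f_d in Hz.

Parallel springs add: k_eq = 2 × 26700 = 53400 N/m.
ω_n = √(k_eq/m) = √(53400/57.7) = 30.42 rad/s.
Critical damping c_c = 2√(k_eq·m) = 2√(53400 × 57.7) = 3511 N·s/m, so ζ = c/c_c = 1780/3511 = 0.5070.
ω_d = ω_n√(1 − ζ²) = 30.42 × √(1 − 0.257) = 26.22 rad/s.
f_d = ω_d/(2π) = 4.173 Hz.

4.17 Hz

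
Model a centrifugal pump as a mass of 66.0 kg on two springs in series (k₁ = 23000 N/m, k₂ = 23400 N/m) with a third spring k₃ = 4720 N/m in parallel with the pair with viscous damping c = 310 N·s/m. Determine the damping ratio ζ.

Series pair: k_s = k₁k₂/(k₁+k₂) = (23000)(23400)/(23000 + 23400) = 11600 N/m. In parallel with k₃: k_eq = 11600 + 4720 = 16320 N/m.
ω_n = √(k_eq/m) = √(16320/66.0) = 15.72 rad/s.
Critical damping c_c = 2√(k_eq·m) = 2√(16320 × 66.0) = 2076 N·s/m, so ζ = c/c_c = 310/2076 = 0.1494.

0.149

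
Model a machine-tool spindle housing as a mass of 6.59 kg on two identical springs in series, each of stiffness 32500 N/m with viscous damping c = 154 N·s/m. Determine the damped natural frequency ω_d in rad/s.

48.3 rad/s

Series springs: 1/k_eq = 2/32500, so k_eq = 32500/2 = 16250 N/m.
ω_n = √(k_eq/m) = √(16250/6.59) = 49.66 rad/s.
Critical damping c_c = 2√(k_eq·m) = 2√(16250 × 6.59) = 654.5 N·s/m, so ζ = c/c_c = 154/654.5 = 0.2353.
ω_d = ω_n√(1 − ζ²) = 49.66 × √(1 − 0.0554) = 48.26 rad/s.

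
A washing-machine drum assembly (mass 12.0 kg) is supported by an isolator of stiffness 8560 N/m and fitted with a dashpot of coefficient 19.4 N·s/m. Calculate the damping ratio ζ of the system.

0.0303

ω_n = √(k/m) = √(8560/12.0) = 26.71 rad/s.
Critical damping c_c = 2√(k·m) = 2√(8560 × 12.0) = 641.0 N·s/m, so ζ = c/c_c = 19.4/641.0 = 0.03027.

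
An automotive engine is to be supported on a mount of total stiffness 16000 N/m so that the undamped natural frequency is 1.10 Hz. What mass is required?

ω_n = 2πf_n = 2π × 1.10 = 6.912 rad/s.
m = k/ω_n² = 16000/6.912² = 16000/47.77 = 334.9 kg.

335 kg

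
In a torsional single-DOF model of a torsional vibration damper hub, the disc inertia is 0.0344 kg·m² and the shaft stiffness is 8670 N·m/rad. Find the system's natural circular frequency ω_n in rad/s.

ω_n = √(k_t/J) = √(8670/0.0344) = √252000 = 502.0 rad/s.

502 rad/s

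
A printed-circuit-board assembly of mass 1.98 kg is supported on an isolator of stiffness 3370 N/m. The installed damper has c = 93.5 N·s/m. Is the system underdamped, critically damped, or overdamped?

underdamped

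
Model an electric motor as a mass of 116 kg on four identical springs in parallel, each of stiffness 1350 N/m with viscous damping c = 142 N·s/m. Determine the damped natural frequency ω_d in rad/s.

6.80 rad/s

Parallel springs add: k_eq = 4 × 1350 = 5400 N/m.
ω_n = √(k_eq/m) = √(5400/116) = 6.823 rad/s.
Critical damping c_c = 2√(k_eq·m) = 2√(5400 × 116) = 1583 N·s/m, so ζ = c/c_c = 142/1583 = 0.08971.
ω_d = ω_n√(1 − ζ²) = 6.823 × √(1 − 0.00805) = 6.795 rad/s.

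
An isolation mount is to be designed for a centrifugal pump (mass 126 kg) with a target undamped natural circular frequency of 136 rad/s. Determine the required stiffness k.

2330000 N/m

k = m·ω_n² = 126 × 136.0² = 126 × 18500 = 2330000 N/m.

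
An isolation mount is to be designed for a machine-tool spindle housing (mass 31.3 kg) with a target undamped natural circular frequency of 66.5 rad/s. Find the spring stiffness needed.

138000 N/m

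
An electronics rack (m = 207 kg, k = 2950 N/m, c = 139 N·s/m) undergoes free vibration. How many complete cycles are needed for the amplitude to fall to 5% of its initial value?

ζ = c/(2√(km)) = 139/(2√(2950 × 207)) = 139/1563 = 0.08894.
Logarithmic decrement δ = 2πζ/√(1 − ζ²) = 2π × 0.08894/√(1 − 0.00791) = 0.5610.
x_n/x₀ = e^(−nδ) ≤ 0.05; take ln: n ≥ ln(1/0.05)/δ = 2.996/0.5610 = 5.340.
So 6 complete cycles are required.

6 cycles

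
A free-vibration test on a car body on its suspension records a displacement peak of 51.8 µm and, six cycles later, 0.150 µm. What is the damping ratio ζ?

0.153

Logarithmic decrement δ = (1/n)·ln(x₀/x_n) = (1/6)·ln(51.8/0.150) = (1/6)·ln(345.3) = 0.9741.
ζ = δ/√(4π² + δ²) = 0.9741/√(39.48 + 0.949) = 0.9741/6.358 = 0.1532.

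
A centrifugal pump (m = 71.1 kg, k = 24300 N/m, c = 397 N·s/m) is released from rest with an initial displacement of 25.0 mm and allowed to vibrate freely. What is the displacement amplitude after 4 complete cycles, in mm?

ζ = c/(2√(km)) = 397/(2√(24300 × 71.1)) = 397/2629 = 0.1510.
Logarithmic decrement δ = 2πζ/√(1 − ζ²) = 2π × 0.1510/√(1 − 0.0228) = 0.9599.
After n cycles, x_n/x₀ = e^(−nδ), so x_4 = 25.0 × e^(−4 × 0.9599) = 25.0 × 0.02150 = 0.5376 mm.

0.538 mm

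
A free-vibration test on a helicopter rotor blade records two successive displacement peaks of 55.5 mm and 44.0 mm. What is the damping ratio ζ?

Logarithmic decrement δ = (1/n)·ln(x₀/x_n) = (1/1)·ln(55.5/44.0) = (1/1)·ln(1.261) = 0.2322.
ζ = δ/√(4π² + δ²) = 0.2322/√(39.48 + 0.0539) = 0.2322/6.287 = 0.03693.

0.0369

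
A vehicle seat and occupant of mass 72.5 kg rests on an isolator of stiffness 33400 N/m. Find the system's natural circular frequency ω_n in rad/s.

21.5 rad/s

ω_n = √(k/m) = √(33400/72.5) = √460.7 = 21.46 rad/s.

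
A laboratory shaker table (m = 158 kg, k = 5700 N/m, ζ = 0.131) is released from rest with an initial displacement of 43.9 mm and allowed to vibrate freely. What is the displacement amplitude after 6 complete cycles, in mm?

0.301 mm

Logarithmic decrement δ = 2πζ/√(1 − ζ²) = 2π × 0.1310/√(1 − 0.0172) = 0.8303.
After n cycles, x_n/x₀ = e^(−nδ), so x_6 = 43.9 × e^(−6 × 0.8303) = 43.9 × 0.006864 = 0.3013 mm.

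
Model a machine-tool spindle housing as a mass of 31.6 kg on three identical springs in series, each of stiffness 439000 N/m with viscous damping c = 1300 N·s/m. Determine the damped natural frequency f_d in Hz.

Series springs: 1/k_eq = 3/439000, so k_eq = 439000/3 = 146300 N/m.
ω_n = √(k_eq/m) = √(146300/31.6) = 68.05 rad/s.
Critical damping c_c = 2√(k_eq·m) = 2√(146300 × 31.6) = 4301 N·s/m, so ζ = c/c_c = 1300/4301 = 0.3023.
ω_d = ω_n√(1 − ζ²) = 68.05 × √(1 − 0.0914) = 64.87 rad/s.
f_d = ω_d/(2π) = 10.32 Hz.

10.3 Hz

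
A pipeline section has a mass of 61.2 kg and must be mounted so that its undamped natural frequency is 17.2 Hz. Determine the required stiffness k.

715000 N/m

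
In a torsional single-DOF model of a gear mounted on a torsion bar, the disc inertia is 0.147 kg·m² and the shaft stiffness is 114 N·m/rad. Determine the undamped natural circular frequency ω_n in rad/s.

27.8 rad/s

ω_n = √(k_t/J) = √(114/0.147) = √775.5 = 27.85 rad/s.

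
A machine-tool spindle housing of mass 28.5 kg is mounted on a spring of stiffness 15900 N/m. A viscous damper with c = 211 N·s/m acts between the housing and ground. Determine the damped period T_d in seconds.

0.269 s

ω_n = √(k/m) = √(15900/28.5) = 23.62 rad/s.
Critical damping c_c = 2√(k·m) = 2√(15900 × 28.5) = 1346 N·s/m, so ζ = c/c_c = 211/1346 = 0.1567.
ω_d = ω_n√(1 − ζ²) = 23.62 × √(1 − 0.0246) = 23.33 rad/s.
T_d = 2π/ω_d = 0.2693 s.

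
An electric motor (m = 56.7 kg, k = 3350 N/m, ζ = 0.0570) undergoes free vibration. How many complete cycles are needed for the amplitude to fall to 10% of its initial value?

Logarithmic decrement δ = 2πζ/√(1 − ζ²) = 2π × 0.05700/√(1 − 0.00325) = 0.3587.
x_n/x₀ = e^(−nδ) ≤ 0.1; take ln: n ≥ ln(1/0.1)/δ = 2.303/0.3587 = 6.419.
So 7 complete cycles are required.

7 cycles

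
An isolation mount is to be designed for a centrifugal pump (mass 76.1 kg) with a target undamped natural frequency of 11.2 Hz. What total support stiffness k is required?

377000 N/m

ω_n = 2πf_n = 2π × 11.2 = 70.37 rad/s.
k = m·ω_n² = 76.1 × 70.37² = 76.1 × 4952 = 376900 N/m.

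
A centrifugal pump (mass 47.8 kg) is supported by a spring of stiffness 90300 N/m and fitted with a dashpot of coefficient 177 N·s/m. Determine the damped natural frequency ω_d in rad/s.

ω_n = √(k/m) = √(90300/47.8) = 43.46 rad/s.
Critical damping c_c = 2√(k·m) = 2√(90300 × 47.8) = 4155 N·s/m, so ζ = c/c_c = 177/4155 = 0.04260.
ω_d = ω_n√(1 − ζ²) = 43.46 × √(1 − 0.00181) = 43.42 rad/s.

43.4 rad/s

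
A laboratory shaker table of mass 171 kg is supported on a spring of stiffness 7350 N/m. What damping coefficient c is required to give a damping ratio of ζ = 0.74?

c_c = 2√(k·m) = 2√(7350 × 171) = 2242 N·s/m.
c = ζ·c_c = 0.74 × 2242 = 1659 N·s/m.

1660 N·s/m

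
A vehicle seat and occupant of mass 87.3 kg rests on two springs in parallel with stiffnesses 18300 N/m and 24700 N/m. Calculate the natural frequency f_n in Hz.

3.53 Hz

Parallel springs add: k_eq = 18300 + 24700 = 43000 N/m.
ω_n = √(k_eq/m) = √(43000/87.3) = √492.6 = 22.19 rad/s.
f_n = ω_n/(2π) = 22.19/6.283 = 3.532 Hz.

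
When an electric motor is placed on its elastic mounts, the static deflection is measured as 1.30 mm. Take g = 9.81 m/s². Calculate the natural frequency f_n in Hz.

13.8 Hz

ω_n = √(g/δ_st) = √(9.81/0.00130) = √7546 = 86.87 rad/s.
f_n = ω_n/(2π) = 86.87/6.283 = 13.83 Hz.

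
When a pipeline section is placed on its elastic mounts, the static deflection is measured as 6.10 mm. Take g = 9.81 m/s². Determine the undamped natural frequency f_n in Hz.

6.38 Hz

ω_n = √(g/δ_st) = √(9.81/0.00610) = √1608 = 40.10 rad/s.
f_n = ω_n/(2π) = 40.10/6.283 = 6.382 Hz.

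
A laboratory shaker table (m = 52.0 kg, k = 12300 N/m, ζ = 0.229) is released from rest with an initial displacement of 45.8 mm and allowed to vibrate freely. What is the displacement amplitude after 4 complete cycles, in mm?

Logarithmic decrement δ = 2πζ/√(1 − ζ²) = 2π × 0.2290/√(1 − 0.0524) = 1.478.
After n cycles, x_n/x₀ = e^(−nδ), so x_4 = 45.8 × e^(−4 × 1.478) = 45.8 × 0.002705 = 0.1239 mm.

0.124 mm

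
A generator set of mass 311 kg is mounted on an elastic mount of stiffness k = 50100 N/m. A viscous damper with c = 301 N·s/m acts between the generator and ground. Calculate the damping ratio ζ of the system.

0.0381

ω_n = √(k/m) = √(50100/311) = 12.69 rad/s.
Critical damping c_c = 2√(k·m) = 2√(50100 × 311) = 7895 N·s/m, so ζ = c/c_c = 301/7895 = 0.03813.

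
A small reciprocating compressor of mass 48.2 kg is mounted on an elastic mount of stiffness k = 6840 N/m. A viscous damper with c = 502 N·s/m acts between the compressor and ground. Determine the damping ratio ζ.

0.437

ω_n = √(k/m) = √(6840/48.2) = 11.91 rad/s.
Critical damping c_c = 2√(k·m) = 2√(6840 × 48.2) = 1148 N·s/m, so ζ = c/c_c = 502/1148 = 0.4371.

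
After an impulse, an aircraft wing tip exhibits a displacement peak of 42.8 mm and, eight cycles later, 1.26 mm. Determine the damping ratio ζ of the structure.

Logarithmic decrement δ = (1/n)·ln(x₀/x_n) = (1/8)·ln(42.8/1.26) = (1/8)·ln(33.97) = 0.4407.
ζ = δ/√(4π² + δ²) = 0.4407/√(39.48 + 0.194) = 0.4407/6.299 = 0.06996.

0.0700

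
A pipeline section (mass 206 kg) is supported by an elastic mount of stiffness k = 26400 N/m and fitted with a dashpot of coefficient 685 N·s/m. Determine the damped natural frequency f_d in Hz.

1.78 Hz

ω_n = √(k/m) = √(26400/206) = 11.32 rad/s.
Critical damping c_c = 2√(k·m) = 2√(26400 × 206) = 4664 N·s/m, so ζ = c/c_c = 685/4664 = 0.1469.
ω_d = ω_n√(1 − ζ²) = 11.32 × √(1 − 0.0216) = 11.20 rad/s.
f_d = ω_d/(2π) = 1.782 Hz.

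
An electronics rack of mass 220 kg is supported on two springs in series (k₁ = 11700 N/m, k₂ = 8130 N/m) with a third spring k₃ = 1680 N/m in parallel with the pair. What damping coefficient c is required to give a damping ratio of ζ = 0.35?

Series pair: k_s = k₁k₂/(k₁+k₂) = (11700)(8130)/(11700 + 8130) = 4797 N/m. In parallel with k₃: k_eq = 4797 + 1680 = 6477 N/m.
c_c = 2√(k_eq·m) = 2√(6477 × 220) = 2387 N·s/m.
c = ζ·c_c = 0.35 × 2387 = 835.6 N·s/m.

836 N·s/m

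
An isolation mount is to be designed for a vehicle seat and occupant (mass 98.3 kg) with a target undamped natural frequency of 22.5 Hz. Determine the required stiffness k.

ω_n = 2πf_n = 2π × 22.5 = 141.4 rad/s.
k = m·ω_n² = 98.3 × 141.4² = 98.3 × 19990 = 1965000 N/m.

1960000 N/m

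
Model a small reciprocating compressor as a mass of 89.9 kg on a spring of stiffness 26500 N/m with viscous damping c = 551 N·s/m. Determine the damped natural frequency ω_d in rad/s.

ω_n = √(k/m) = √(26500/89.9) = 17.17 rad/s.
Critical damping c_c = 2√(k·m) = 2√(26500 × 89.9) = 3087 N·s/m, so ζ = c/c_c = 551/3087 = 0.1785.
ω_d = ω_n√(1 − ζ²) = 17.17 × √(1 − 0.0319) = 16.89 rad/s.

16.9 rad/s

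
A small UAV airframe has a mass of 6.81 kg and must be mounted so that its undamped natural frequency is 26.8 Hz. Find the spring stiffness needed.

ω_n = 2πf_n = 2π × 26.8 = 168.4 rad/s.
k = m·ω_n² = 6.81 × 168.4² = 6.81 × 28350 = 193100 N/m.

193000 N/m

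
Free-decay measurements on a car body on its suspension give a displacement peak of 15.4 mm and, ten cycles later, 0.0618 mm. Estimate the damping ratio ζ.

0.0875

Logarithmic decrement δ = (1/n)·ln(x₀/x_n) = (1/10)·ln(15.4/0.0618) = (1/10)·ln(249.2) = 0.5518.
ζ = δ/√(4π² + δ²) = 0.5518/√(39.48 + 0.305) = 0.5518/6.307 = 0.08749.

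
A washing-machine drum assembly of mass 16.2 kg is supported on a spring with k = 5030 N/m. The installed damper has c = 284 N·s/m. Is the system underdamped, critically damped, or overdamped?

c_c = 2√(k·m) = 570.9 N·s/m; ζ = c/c_c = 284/570.9 = 0.497.
Since ζ < 1 the system is underdamped.

underdamped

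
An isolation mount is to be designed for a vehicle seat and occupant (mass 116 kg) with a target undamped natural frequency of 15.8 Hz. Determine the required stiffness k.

1140000 N/m

ω_n = 2πf_n = 2π × 15.8 = 99.27 rad/s.
k = m·ω_n² = 116 × 99.27² = 116 × 9855 = 1143000 N/m.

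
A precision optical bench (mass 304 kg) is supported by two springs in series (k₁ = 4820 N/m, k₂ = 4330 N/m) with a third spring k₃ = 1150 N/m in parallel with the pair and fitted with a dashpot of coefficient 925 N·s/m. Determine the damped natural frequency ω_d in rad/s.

3.00 rad/s

Series pair: k_s = k₁k₂/(k₁+k₂) = (4820)(4330)/(4820 + 4330) = 2281 N/m. In parallel with k₃: k_eq = 2281 + 1150 = 3431 N/m.
ω_n = √(k_eq/m) = √(3431/304) = 3.359 rad/s.
Critical damping c_c = 2√(k_eq·m) = 2√(3431 × 304) = 2043 N·s/m, so ζ = c/c_c = 925/2043 = 0.4529.
ω_d = ω_n√(1 − ζ²) = 3.359 × √(1 − 0.205) = 2.995 rad/s.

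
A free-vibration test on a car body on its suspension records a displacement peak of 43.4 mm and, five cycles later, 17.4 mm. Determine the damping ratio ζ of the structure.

0.0291

Logarithmic decrement δ = (1/n)·ln(x₀/x_n) = (1/5)·ln(43.4/17.4) = (1/5)·ln(2.494) = 0.1828.
ζ = δ/√(4π² + δ²) = 0.1828/√(39.48 + 0.0334) = 0.1828/6.286 = 0.02908.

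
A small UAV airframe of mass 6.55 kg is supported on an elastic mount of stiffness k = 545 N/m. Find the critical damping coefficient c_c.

c_c = 2√(k·m) = 2√(545.0 × 6.55) = 2 × 59.75 = 119.5 N·s/m.

119 N·s/m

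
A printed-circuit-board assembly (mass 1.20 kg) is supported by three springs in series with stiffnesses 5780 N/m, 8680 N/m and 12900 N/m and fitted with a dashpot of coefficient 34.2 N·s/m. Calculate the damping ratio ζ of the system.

Series springs: 1/k_eq = 1/5780 + 1/8680 + 1/12900 = 0.0003657, so k_eq = 2734 N/m.
ω_n = √(k_eq/m) = √(2734/1.20) = 47.73 rad/s.
Critical damping c_c = 2√(k_eq·m) = 2√(2734 × 1.20) = 114.6 N·s/m, so ζ = c/c_c = 34.2/114.6 = 0.2985.

0.299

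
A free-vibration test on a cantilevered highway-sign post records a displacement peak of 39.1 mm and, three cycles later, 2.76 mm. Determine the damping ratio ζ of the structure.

0.139

Logarithmic decrement δ = (1/n)·ln(x₀/x_n) = (1/3)·ln(39.1/2.76) = (1/3)·ln(14.17) = 0.8836.
ζ = δ/√(4π² + δ²) = 0.8836/√(39.48 + 0.781) = 0.8836/6.345 = 0.1393.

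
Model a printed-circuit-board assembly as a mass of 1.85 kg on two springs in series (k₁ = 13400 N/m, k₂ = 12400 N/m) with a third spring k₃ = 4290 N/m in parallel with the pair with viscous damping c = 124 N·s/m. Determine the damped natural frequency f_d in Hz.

Series pair: k_s = k₁k₂/(k₁+k₂) = (13400)(12400)/(13400 + 12400) = 6440 N/m. In parallel with k₃: k_eq = 6440 + 4290 = 10730 N/m.
ω_n = √(k_eq/m) = √(10730/1.85) = 76.16 rad/s.
Critical damping c_c = 2√(k_eq·m) = 2√(10730 × 1.85) = 281.8 N·s/m, so ζ = c/c_c = 124/281.8 = 0.4400.
ω_d = ω_n√(1 − ζ²) = 76.16 × √(1 − 0.194) = 68.39 rad/s.
f_d = ω_d/(2π) = 10.88 Hz.

10.9 Hz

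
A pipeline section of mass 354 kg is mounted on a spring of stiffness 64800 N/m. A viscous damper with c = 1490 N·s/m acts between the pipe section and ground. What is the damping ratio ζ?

0.156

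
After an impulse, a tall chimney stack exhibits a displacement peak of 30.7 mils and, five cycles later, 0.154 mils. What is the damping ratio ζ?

Logarithmic decrement δ = (1/n)·ln(x₀/x_n) = (1/5)·ln(30.7/0.154) = (1/5)·ln(199.4) = 1.059.
ζ = δ/√(4π² + δ²) = 1.059/√(39.48 + 1.12) = 1.059/6.372 = 0.1662.

0.166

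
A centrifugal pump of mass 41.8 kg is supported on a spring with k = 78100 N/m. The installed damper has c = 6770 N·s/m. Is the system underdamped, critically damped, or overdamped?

c_c = 2√(k·m) = 3614 N·s/m; ζ = c/c_c = 6770/3614 = 1.87.
Since ζ > 1 the system is overdamped.

overdamped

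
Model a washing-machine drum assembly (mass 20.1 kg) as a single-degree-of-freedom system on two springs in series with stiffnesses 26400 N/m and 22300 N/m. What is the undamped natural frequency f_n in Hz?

3.90 Hz

Series springs: 1/k_eq = 1/26400 + 1/22300 = 8.272×10^-5, so k_eq = 12090 N/m.
ω_n = √(k_eq/m) = √(12090/20.1) = √601.4 = 24.52 rad/s.
f_n = ω_n/(2π) = 24.52/6.283 = 3.903 Hz.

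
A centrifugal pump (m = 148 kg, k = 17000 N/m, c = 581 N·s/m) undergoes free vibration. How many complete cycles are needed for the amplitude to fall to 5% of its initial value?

ζ = c/(2√(km)) = 581/(2√(17000 × 148)) = 581/3172 = 0.1831.
Logarithmic decrement δ = 2πζ/√(1 − ζ²) = 2π × 0.1831/√(1 − 0.0335) = 1.171.
x_n/x₀ = e^(−nδ) ≤ 0.05; take ln: n ≥ ln(1/0.05)/δ = 2.996/1.171 = 2.559.
So 3 complete cycles are required.

3 cycles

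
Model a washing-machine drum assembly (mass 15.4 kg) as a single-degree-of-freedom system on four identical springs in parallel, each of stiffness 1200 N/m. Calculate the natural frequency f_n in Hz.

Parallel springs add: k_eq = 4 × 1200 = 4800 N/m.
ω_n = √(k_eq/m) = √(4800/15.4) = √311.7 = 17.65 rad/s.
f_n = ω_n/(2π) = 17.65/6.283 = 2.810 Hz.

2.81 Hz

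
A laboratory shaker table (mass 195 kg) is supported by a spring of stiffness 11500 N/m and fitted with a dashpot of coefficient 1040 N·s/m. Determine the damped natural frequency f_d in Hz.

ω_n = √(k/m) = √(11500/195) = 7.679 rad/s.
Critical damping c_c = 2√(k·m) = 2√(11500 × 195) = 2995 N·s/m, so ζ = c/c_c = 1040/2995 = 0.3472.
ω_d = ω_n√(1 − ζ²) = 7.679 × √(1 − 0.121) = 7.202 rad/s.
f_d = ω_d/(2π) = 1.146 Hz.

1.15 Hz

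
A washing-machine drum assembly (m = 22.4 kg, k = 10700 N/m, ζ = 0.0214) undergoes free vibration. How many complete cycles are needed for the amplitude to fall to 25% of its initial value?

11 cycles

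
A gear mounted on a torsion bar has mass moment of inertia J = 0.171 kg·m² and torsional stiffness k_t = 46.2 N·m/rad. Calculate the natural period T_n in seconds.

ω_n = √(k_t/J) = √(46.2/0.171) = √270.2 = 16.44 rad/s.
T_n = 2π/ω_n = 6.283/16.44 = 0.3823 s.

0.382 s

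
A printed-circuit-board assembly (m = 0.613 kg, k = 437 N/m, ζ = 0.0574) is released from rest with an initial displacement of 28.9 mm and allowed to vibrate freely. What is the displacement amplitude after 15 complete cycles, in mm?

0.128 mm

Logarithmic decrement δ = 2πζ/√(1 − ζ²) = 2π × 0.05740/√(1 − 0.00329) = 0.3613.
After n cycles, x_n/x₀ = e^(−nδ), so x_15 = 28.9 × e^(−15 × 0.3613) = 28.9 × 0.004433 = 0.1281 mm.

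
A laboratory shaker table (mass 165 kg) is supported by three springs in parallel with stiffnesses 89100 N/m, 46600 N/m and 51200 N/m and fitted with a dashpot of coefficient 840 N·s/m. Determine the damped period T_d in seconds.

0.187 s

Parallel springs add: k_eq = 89100 + 46600 + 51200 = 186900 N/m.
ω_n = √(k_eq/m) = √(186900/165) = 33.66 rad/s.
Critical damping c_c = 2√(k_eq·m) = 2√(186900 × 165) = 11110 N·s/m, so ζ = c/c_c = 840/11110 = 0.07563.
ω_d = ω_n√(1 − ζ²) = 33.66 × √(1 − 0.00572) = 33.56 rad/s.
T_d = 2π/ω_d = 0.1872 s.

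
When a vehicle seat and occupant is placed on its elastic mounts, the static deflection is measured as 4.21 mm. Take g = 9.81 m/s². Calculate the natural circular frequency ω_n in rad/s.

48.3 rad/s

ω_n = √(g/δ_st) = √(9.81/0.00421) = √2330 = 48.27 rad/s.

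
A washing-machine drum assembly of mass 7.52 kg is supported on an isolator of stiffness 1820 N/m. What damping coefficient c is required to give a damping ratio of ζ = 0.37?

c_c = 2√(k·m) = 2√(1820 × 7.52) = 234.0 N·s/m.
c = ζ·c_c = 0.37 × 234.0 = 86.57 N·s/m.

86.6 N·s/m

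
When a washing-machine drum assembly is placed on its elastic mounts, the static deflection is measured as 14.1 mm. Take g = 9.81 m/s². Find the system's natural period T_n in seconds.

ω_n = √(g/δ_st) = √(9.81/0.0141) = √695.7 = 26.38 rad/s.
T_n = 2π/ω_n = 6.283/26.38 = 0.2382 s.

0.238 s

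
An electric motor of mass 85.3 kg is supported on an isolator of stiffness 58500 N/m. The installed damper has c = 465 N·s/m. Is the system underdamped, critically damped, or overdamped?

c_c = 2√(k·m) = 4468 N·s/m; ζ = c/c_c = 465/4468 = 0.104.
Since ζ < 1 the system is underdamped.

underdamped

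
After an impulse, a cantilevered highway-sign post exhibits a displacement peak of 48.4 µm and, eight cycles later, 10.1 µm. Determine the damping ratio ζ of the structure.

Logarithmic decrement δ = (1/n)·ln(x₀/x_n) = (1/8)·ln(48.4/10.1) = (1/8)·ln(4.792) = 0.1959.
ζ = δ/√(4π² + δ²) = 0.1959/√(39.48 + 0.0384) = 0.1959/6.286 = 0.03116.

0.0312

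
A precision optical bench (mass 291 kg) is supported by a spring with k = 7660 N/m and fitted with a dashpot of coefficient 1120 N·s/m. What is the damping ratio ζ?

ω_n = √(k/m) = √(7660/291) = 5.131 rad/s.
Critical damping c_c = 2√(k·m) = 2√(7660 × 291) = 2986 N·s/m, so ζ = c/c_c = 1120/2986 = 0.3751.

0.375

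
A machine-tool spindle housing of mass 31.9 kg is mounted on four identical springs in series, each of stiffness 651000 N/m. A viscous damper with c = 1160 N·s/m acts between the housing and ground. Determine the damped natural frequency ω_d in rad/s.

Series springs: 1/k_eq = 4/651000, so k_eq = 651000/4 = 162800 N/m.
ω_n = √(k_eq/m) = √(162800/31.9) = 71.43 rad/s.
Critical damping c_c = 2√(k_eq·m) = 2√(162800 × 31.9) = 4557 N·s/m, so ζ = c/c_c = 1160/4557 = 0.2545.
ω_d = ω_n√(1 − ζ²) = 71.43 × √(1 − 0.0648) = 69.07 rad/s.

69.1 rad/s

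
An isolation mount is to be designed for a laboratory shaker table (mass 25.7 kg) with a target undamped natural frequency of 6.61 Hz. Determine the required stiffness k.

44300 N/m

ω_n = 2πf_n = 2π × 6.61 = 41.53 rad/s.
k = m·ω_n² = 25.7 × 41.53² = 25.7 × 1725 = 44330 N/m.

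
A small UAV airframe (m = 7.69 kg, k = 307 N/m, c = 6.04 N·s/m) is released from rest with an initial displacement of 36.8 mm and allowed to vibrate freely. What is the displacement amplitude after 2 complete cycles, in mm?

16.8 mm

ζ = c/(2√(km)) = 6.04/(2√(307 × 7.69)) = 6.04/97.18 = 0.06215.
Logarithmic decrement δ = 2πζ/√(1 − ζ²) = 2π × 0.06215/√(1 − 0.00386) = 0.3913.
After n cycles, x_n/x₀ = e^(−nδ), so x_2 = 36.8 × e^(−2 × 0.3913) = 36.8 × 0.4572 = 16.83 mm.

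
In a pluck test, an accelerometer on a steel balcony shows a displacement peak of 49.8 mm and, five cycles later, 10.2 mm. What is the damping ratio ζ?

0.0504

Logarithmic decrement δ = (1/n)·ln(x₀/x_n) = (1/5)·ln(49.8/10.2) = (1/5)·ln(4.882) = 0.3171.
ζ = δ/√(4π² + δ²) = 0.3171/√(39.48 + 0.101) = 0.3171/6.291 = 0.05041.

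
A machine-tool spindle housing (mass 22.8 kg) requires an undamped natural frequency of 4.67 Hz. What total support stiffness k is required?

19600 N/m

ω_n = 2πf_n = 2π × 4.67 = 29.34 rad/s.
k = m·ω_n² = 22.8 × 29.34² = 22.8 × 861.0 = 19630 N/m.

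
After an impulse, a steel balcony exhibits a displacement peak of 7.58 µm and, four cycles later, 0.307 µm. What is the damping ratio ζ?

Logarithmic decrement δ = (1/n)·ln(x₀/x_n) = (1/4)·ln(7.58/0.307) = (1/4)·ln(24.69) = 0.8016.
ζ = δ/√(4π² + δ²) = 0.8016/√(39.48 + 0.643) = 0.8016/6.334 = 0.1266.

0.127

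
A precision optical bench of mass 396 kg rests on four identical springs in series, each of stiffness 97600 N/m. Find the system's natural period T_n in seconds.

Series springs: 1/k_eq = 4/97600, so k_eq = 97600/4 = 24400 N/m.
ω_n = √(k_eq/m) = √(24400/396) = √61.62 = 7.850 rad/s.
T_n = 2π/ω_n = 6.283/7.850 = 0.8004 s.

0.800 s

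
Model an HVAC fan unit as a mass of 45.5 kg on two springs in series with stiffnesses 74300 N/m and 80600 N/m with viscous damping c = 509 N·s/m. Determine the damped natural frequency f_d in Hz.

4.55 Hz

Series springs: 1/k_eq = 1/74300 + 1/80600 = 2.587×10^-5, so k_eq = 38660 N/m.
ω_n = √(k_eq/m) = √(38660/45.5) = 29.15 rad/s.
Critical damping c_c = 2√(k_eq·m) = 2√(38660 × 45.5) = 2653 N·s/m, so ζ = c/c_c = 509/2653 = 0.1919.
ω_d = ω_n√(1 − ζ²) = 29.15 × √(1 − 0.0368) = 28.61 rad/s.
f_d = ω_d/(2π) = 4.553 Hz.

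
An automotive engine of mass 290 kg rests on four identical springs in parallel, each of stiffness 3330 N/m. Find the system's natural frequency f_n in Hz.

1.08 Hz

Parallel springs add: k_eq = 4 × 3330 = 13320 N/m.
ω_n = √(k_eq/m) = √(13320/290) = √45.93 = 6.777 rad/s.
f_n = ω_n/(2π) = 6.777/6.283 = 1.079 Hz.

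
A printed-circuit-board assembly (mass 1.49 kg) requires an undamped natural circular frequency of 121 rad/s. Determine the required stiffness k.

k = m·ω_n² = 1.49 × 121.0² = 1.49 × 14640 = 21820 N/m.

21800 N/m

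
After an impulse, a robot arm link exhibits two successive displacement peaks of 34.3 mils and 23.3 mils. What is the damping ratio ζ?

Logarithmic decrement δ = (1/n)·ln(x₀/x_n) = (1/1)·ln(34.3/23.3) = (1/1)·ln(1.472) = 0.3867.
ζ = δ/√(4π² + δ²) = 0.3867/√(39.48 + 0.150) = 0.3867/6.295 = 0.06143.

0.0614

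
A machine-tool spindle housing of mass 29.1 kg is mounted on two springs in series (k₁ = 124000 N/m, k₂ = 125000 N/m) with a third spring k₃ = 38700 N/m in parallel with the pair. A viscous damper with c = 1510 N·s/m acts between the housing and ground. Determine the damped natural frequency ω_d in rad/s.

Series pair: k_s = k₁k₂/(k₁+k₂) = (124000)(125000)/(124000 + 125000) = 62250 N/m. In parallel with k₃: k_eq = 62250 + 38700 = 100900 N/m.
ω_n = √(k_eq/m) = √(100900/29.1) = 58.90 rad/s.
Critical damping c_c = 2√(k_eq·m) = 2√(100900 × 29.1) = 3428 N·s/m, so ζ = c/c_c = 1510/3428 = 0.4405.
ω_d = ω_n√(1 − ζ²) = 58.90 × √(1 − 0.194) = 52.88 rad/s.

52.9 rad/s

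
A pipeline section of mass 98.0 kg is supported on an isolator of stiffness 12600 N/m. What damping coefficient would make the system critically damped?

2220 N·s/m

c_c = 2√(k·m) = 2√(12600 × 98.0) = 2 × 1111 = 2222 N·s/m.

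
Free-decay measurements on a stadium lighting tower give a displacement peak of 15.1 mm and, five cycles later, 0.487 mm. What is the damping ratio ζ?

Logarithmic decrement δ = (1/n)·ln(x₀/x_n) = (1/5)·ln(15.1/0.487) = (1/5)·ln(31.01) = 0.6868.
ζ = δ/√(4π² + δ²) = 0.6868/√(39.48 + 0.472) = 0.6868/6.321 = 0.1087.

0.109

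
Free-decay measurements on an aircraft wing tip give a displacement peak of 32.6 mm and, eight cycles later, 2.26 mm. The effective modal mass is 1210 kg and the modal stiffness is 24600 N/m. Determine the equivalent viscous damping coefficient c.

Logarithmic decrement δ = (1/n)·ln(x₀/x_n) = (1/8)·ln(32.6/2.26) = (1/8)·ln(14.42) = 0.3336.
ζ = δ/√(4π² + δ²) = 0.3336/√(39.48 + 0.111) = 0.3336/6.292 = 0.05302.
c = ζ · 2√(km) = 0.05302 × 2√(24600 × 1210) = 0.05302 × 10910 = 578.6 N·s/m.

579 N·s/m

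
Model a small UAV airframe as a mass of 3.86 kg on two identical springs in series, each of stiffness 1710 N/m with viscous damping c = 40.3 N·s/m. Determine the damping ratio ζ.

Series springs: 1/k_eq = 2/1710, so k_eq = 1710/2 = 855.0 N/m.
ω_n = √(k_eq/m) = √(855.0/3.86) = 14.88 rad/s.
Critical damping c_c = 2√(k_eq·m) = 2√(855.0 × 3.86) = 114.9 N·s/m, so ζ = c/c_c = 40.3/114.9 = 0.3508.

0.351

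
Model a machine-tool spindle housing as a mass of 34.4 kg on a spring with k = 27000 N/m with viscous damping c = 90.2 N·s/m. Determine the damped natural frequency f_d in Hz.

ω_n = √(k/m) = √(27000/34.4) = 28.02 rad/s.
Critical damping c_c = 2√(k·m) = 2√(27000 × 34.4) = 1927 N·s/m, so ζ = c/c_c = 90.2/1927 = 0.04680.
ω_d = ω_n√(1 − ζ²) = 28.02 × √(1 − 0.00219) = 27.99 rad/s.
f_d = ω_d/(2π) = 4.454 Hz.

4.45 Hz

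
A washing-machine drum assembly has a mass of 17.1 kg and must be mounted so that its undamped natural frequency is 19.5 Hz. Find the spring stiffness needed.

ω_n = 2πf_n = 2π × 19.5 = 122.5 rad/s.
k = m·ω_n² = 17.1 × 122.5² = 17.1 × 15010 = 256700 N/m.

257000 N/m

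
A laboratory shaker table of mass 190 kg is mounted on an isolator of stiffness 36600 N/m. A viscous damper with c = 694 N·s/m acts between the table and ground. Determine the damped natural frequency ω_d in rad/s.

13.8 rad/s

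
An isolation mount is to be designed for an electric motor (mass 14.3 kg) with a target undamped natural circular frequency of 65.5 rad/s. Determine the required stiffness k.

61400 N/m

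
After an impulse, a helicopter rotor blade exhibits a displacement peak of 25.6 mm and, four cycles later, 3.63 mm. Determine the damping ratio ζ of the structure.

Logarithmic decrement δ = (1/n)·ln(x₀/x_n) = (1/4)·ln(25.6/3.63) = (1/4)·ln(7.052) = 0.4883.
ζ = δ/√(4π² + δ²) = 0.4883/√(39.48 + 0.238) = 0.4883/6.302 = 0.07749.

0.0775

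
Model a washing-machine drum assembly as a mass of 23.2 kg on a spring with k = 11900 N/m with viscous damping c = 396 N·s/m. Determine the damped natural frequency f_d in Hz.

ω_n = √(k/m) = √(11900/23.2) = 22.65 rad/s.
Critical damping c_c = 2√(k·m) = 2√(11900 × 23.2) = 1051 N·s/m, so ζ = c/c_c = 396/1051 = 0.3768.
ω_d = ω_n√(1 − ζ²) = 22.65 × √(1 − 0.142) = 20.98 rad/s.
f_d = ω_d/(2π) = 3.339 Hz.

3.34 Hz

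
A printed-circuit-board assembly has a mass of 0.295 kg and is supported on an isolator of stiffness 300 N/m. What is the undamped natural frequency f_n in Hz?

ω_n = √(k/m) = √(300.0/0.295) = √1017 = 31.89 rad/s.
f_n = ω_n/(2π) = 31.89/6.283 = 5.075 Hz.

5.08 Hz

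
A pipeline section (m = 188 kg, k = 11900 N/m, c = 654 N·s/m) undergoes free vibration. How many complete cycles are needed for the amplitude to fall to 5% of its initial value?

ζ = c/(2√(km)) = 654/(2√(11900 × 188)) = 654/2991 = 0.2186.
Logarithmic decrement δ = 2πζ/√(1 − ζ²) = 2π × 0.2186/√(1 − 0.0478) = 1.408.
x_n/x₀ = e^(−nδ) ≤ 0.05; take ln: n ≥ ln(1/0.05)/δ = 2.996/1.408 = 2.128.
So 3 complete cycles are required.

3 cycles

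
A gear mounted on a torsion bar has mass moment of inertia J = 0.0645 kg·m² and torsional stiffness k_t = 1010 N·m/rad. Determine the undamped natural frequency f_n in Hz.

ω_n = √(k_t/J) = √(1010/0.0645) = √15660 = 125.1 rad/s.
f_n = ω_n/(2π) = 125.1/6.283 = 19.92 Hz.

19.9 Hz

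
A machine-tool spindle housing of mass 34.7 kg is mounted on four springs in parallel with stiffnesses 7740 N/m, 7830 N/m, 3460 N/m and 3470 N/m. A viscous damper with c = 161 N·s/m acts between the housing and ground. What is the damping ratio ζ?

Parallel springs add: k_eq = 7740 + 7830 + 3460 + 3470 = 22500 N/m.
ω_n = √(k_eq/m) = √(22500/34.7) = 25.46 rad/s.
Critical damping c_c = 2√(k_eq·m) = 2√(22500 × 34.7) = 1767 N·s/m, so ζ = c/c_c = 161/1767 = 0.09110.

0.0911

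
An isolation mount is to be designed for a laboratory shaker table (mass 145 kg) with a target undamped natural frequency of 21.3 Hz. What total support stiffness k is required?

2600000 N/m

ω_n = 2πf_n = 2π × 21.3 = 133.8 rad/s.
k = m·ω_n² = 145 × 133.8² = 145 × 17910 = 2597000 N/m.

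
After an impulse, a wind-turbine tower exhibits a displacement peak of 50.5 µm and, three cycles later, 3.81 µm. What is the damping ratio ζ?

0.136

Logarithmic decrement δ = (1/n)·ln(x₀/x_n) = (1/3)·ln(50.5/3.81) = (1/3)·ln(13.25) = 0.8614.
ζ = δ/√(4π² + δ²) = 0.8614/√(39.48 + 0.742) = 0.8614/6.342 = 0.1358.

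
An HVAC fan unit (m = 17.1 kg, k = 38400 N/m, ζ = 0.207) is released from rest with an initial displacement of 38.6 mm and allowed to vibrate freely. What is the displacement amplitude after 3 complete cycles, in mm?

Logarithmic decrement δ = 2πζ/√(1 − ζ²) = 2π × 0.2070/√(1 − 0.0428) = 1.329.
After n cycles, x_n/x₀ = e^(−nδ), so x_3 = 38.6 × e^(−3 × 1.329) = 38.6 × 0.01853 = 0.7153 mm.

0.715 mm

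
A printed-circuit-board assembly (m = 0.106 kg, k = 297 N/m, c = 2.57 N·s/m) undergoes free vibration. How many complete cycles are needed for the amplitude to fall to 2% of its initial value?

3 cycles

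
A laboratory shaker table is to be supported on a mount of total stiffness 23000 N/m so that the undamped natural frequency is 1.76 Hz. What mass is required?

ω_n = 2πf_n = 2π × 1.76 = 11.06 rad/s.
m = k/ω_n² = 23000/11.06² = 23000/122.3 = 188.1 kg.

188 kg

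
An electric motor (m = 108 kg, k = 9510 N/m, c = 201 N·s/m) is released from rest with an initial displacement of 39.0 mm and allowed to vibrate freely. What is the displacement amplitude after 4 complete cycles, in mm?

3.19 mm

ζ = c/(2√(km)) = 201/(2√(9510 × 108)) = 201/2027 = 0.09917.
Logarithmic decrement δ = 2πζ/√(1 − ζ²) = 2π × 0.09917/√(1 − 0.00983) = 0.6262.
After n cycles, x_n/x₀ = e^(−nδ), so x_4 = 39.0 × e^(−4 × 0.6262) = 39.0 × 0.08170 = 3.186 mm.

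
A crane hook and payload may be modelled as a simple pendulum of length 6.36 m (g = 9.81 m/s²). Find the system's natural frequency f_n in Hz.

For a simple pendulum ω_n = √(g/L) = √(9.81/6.36) = √1.542 = 1.242 rad/s.
f_n = ω_n/(2π) = 1.242/6.283 = 0.1977 Hz.

0.198 Hz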